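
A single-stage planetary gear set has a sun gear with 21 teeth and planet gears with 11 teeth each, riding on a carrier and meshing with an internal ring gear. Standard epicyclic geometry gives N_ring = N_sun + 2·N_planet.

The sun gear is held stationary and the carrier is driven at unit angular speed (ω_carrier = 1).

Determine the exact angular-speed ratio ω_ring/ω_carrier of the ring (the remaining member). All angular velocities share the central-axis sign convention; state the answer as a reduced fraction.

N_ring = 21 + 2·11 = 43
21(ω_s−ω_c) = −43(ω_r−ω_c),  ω_s=0, ω_c=1
ω_r = 1 − (21/43)(0−1) = 64/43
ω_r/ω_c = 64/43

64/43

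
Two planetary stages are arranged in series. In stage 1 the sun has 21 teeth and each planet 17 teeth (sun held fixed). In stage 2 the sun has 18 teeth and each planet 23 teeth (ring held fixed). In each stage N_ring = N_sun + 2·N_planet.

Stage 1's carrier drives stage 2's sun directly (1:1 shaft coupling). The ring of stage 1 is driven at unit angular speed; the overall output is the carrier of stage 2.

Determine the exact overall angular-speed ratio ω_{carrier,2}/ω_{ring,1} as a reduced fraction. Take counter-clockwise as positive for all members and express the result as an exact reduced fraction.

Stage 1: N_ring = 21 + 2·17 = 55
Stage 1: 21(ω_s−ω_c) = −55(ω_r−ω_c),  ω_s=0, ω_r=1
Stage 1: 21(0−ω_c) = −55(1−ω_c)  ⇒  76ω_c = 55  ⇒  ω_c = 55/76
  ⇒ ω_c¹/ω_r¹ = 55/76
Stage 2: N_ring = 18 + 2·23 = 64
Stage 2: 18(ω_s−ω_c) = −64(ω_r−ω_c),  ω_r=0, ω_s=1
Stage 2: 18(1−ω_c) = −64(0−ω_c)  ⇒  82ω_c = 18  ⇒  ω_c = 9/41
  ⇒ ω_c²/ω_s² = 9/41
Coupling ω_s² = ω_c¹ ⇒ overall = 55/76 × 9/41 = 495/3116

495/3116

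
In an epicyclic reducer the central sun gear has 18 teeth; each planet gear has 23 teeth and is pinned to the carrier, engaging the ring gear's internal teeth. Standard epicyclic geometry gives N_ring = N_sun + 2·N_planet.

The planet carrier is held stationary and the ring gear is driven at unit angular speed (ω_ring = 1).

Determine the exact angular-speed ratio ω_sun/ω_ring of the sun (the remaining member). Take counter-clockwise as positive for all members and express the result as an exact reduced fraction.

N_ring = 18 + 2·23 = 64
18(ω_s−ω_c) = −64(ω_r−ω_c),  ω_c=0, ω_r=1
ω_s = 0 − (64/18)(1−0) = -32/9
ω_s/ω_r = -32/9

-32/9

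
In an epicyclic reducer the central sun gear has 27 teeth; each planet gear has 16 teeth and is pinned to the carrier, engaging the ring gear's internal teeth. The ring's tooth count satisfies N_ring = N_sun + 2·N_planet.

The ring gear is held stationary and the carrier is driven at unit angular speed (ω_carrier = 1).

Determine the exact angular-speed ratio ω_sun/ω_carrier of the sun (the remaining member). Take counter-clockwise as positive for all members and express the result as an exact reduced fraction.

N_ring = 27 + 2·16 = 59
27(ω_s−ω_c) = −59(ω_r−ω_c),  ω_r=0, ω_c=1
ω_s = 1 − (59/27)(0−1) = 86/27
ω_s/ω_c = 86/27

86/27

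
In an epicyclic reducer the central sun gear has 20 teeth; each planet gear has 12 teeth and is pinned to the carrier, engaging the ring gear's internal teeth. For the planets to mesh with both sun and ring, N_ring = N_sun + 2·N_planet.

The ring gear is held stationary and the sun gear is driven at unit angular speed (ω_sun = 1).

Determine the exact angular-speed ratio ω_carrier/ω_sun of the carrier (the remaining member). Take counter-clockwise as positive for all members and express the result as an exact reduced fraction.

N_ring = 20 + 2·12 = 44
20(ω_s−ω_c) = −44(ω_r−ω_c),  ω_r=0, ω_s=1
20(1−ω_c) = −44(0−ω_c)  ⇒  64ω_c = 20  ⇒  ω_c = 5/16
ω_c/ω_s = 5/16

5/16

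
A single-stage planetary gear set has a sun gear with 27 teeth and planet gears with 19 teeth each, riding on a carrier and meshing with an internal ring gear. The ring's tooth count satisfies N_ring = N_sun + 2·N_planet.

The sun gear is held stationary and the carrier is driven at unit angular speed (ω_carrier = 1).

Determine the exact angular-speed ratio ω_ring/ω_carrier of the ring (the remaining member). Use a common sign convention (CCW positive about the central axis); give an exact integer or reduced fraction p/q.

92/65

N_ring = 27 + 2·19 = 65
27(ω_s−ω_c) = −65(ω_r−ω_c),  ω_s=0, ω_c=1
ω_r = 1 − (27/65)(0−1) = 92/65
ω_r/ω_c = 92/65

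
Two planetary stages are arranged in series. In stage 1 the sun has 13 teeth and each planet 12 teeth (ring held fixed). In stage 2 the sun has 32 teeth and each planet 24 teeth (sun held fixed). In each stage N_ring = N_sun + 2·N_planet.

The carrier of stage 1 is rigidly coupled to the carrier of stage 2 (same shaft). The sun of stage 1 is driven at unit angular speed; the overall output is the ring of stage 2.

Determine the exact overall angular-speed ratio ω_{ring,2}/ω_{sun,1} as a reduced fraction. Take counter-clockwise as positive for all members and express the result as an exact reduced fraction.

91/250

Stage 1: N_ring = 13 + 2·12 = 37
Stage 1: 13(ω_s−ω_c) = −37(ω_r−ω_c),  ω_r=0, ω_s=1
Stage 1: 13(1−ω_c) = −37(0−ω_c)  ⇒  50ω_c = 13  ⇒  ω_c = 13/50
  ⇒ ω_c¹/ω_s¹ = 13/50
Stage 2: N_ring = 32 + 2·24 = 80
Stage 2: 32(ω_s−ω_c) = −80(ω_r−ω_c),  ω_s=0, ω_c=1
Stage 2: ω_r = 1 − (32/80)(0−1) = 7/5
  ⇒ ω_r²/ω_c² = 7/5
Coupling ω_c² = ω_c¹ ⇒ overall = 13/50 × 7/5 = 91/250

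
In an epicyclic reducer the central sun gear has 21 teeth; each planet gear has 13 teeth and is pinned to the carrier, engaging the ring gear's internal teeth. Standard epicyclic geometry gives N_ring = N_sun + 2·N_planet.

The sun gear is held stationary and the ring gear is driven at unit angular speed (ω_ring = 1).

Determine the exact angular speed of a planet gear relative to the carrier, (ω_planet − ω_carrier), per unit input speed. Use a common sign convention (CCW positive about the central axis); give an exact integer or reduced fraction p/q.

N_ring = 21 + 2·13 = 47
21(ω_s−ω_c) = −47(ω_r−ω_c),  ω_s=0, ω_r=1
21(0−ω_c) = −47(1−ω_c)  ⇒  68ω_c = 47  ⇒  ω_c = 47/68
sun–planet: 21·(0−47/68) = −13·(ω_p−ω_c)  ⇒  ω_p−ω_c = −(21/13)·(-47/68) = 987/884

987/884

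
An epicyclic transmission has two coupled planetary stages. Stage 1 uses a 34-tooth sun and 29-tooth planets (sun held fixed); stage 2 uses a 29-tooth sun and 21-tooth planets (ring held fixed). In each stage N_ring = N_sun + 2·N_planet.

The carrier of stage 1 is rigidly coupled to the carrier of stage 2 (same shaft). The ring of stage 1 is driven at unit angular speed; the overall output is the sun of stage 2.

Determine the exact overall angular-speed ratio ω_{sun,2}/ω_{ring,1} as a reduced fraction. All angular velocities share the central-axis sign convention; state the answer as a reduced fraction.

4600/1827

Stage 1: N_ring = 34 + 2·29 = 92
Stage 1: 34(ω_s−ω_c) = −92(ω_r−ω_c),  ω_s=0, ω_r=1
Stage 1: 34(0−ω_c) = −92(1−ω_c)  ⇒  126ω_c = 92  ⇒  ω_c = 46/63
  ⇒ ω_c¹/ω_r¹ = 46/63
Stage 2: N_ring = 29 + 2·21 = 71
Stage 2: 29(ω_s−ω_c) = −71(ω_r−ω_c),  ω_r=0, ω_c=1
Stage 2: ω_s = 1 − (71/29)(0−1) = 100/29
  ⇒ ω_s²/ω_c² = 100/29
Coupling ω_c² = ω_c¹ ⇒ overall = 46/63 × 100/29 = 4600/1827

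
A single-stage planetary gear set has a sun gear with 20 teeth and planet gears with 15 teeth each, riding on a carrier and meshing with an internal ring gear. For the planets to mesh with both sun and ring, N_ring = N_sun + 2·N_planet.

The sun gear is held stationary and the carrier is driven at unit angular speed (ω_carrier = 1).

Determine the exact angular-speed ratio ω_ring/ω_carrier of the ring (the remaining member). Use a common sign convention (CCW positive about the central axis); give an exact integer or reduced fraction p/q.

7/5

N_ring = 20 + 2·15 = 50
20(ω_s−ω_c) = −50(ω_r−ω_c),  ω_s=0, ω_c=1
ω_r = 1 − (20/50)(0−1) = 7/5
ω_r/ω_c = 7/5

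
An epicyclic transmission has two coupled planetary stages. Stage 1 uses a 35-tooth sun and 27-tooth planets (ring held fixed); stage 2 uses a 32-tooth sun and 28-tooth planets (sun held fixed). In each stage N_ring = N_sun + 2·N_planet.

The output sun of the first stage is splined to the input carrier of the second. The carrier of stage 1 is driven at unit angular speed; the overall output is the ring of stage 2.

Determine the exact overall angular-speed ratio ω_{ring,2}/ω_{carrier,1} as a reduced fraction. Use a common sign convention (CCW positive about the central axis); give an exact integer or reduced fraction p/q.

Stage 1: N_ring = 35 + 2·27 = 89
Stage 1: 35(ω_s−ω_c) = −89(ω_r−ω_c),  ω_r=0, ω_c=1
Stage 1: ω_s = 1 − (89/35)(0−1) = 124/35
  ⇒ ω_s¹/ω_c¹ = 124/35
Stage 2: N_ring = 32 + 2·28 = 88
Stage 2: 32(ω_s−ω_c) = −88(ω_r−ω_c),  ω_s=0, ω_c=1
Stage 2: ω_r = 1 − (32/88)(0−1) = 15/11
  ⇒ ω_r²/ω_c² = 15/11
Coupling ω_c² = ω_s¹ ⇒ overall = 124/35 × 15/11 = 372/77

372/77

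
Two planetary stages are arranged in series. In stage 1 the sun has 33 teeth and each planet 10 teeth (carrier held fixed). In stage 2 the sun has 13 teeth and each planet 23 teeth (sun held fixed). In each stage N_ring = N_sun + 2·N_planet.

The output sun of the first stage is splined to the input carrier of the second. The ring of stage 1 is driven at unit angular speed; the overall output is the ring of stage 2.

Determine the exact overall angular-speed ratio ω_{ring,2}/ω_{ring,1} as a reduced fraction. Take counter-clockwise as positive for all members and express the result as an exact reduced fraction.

-1272/649

Stage 1: N_ring = 33 + 2·10 = 53
Stage 1: 33(ω_s−ω_c) = −53(ω_r−ω_c),  ω_c=0, ω_r=1
Stage 1: ω_s = 0 − (53/33)(1−0) = -53/33
  ⇒ ω_s¹/ω_r¹ = -53/33
Stage 2: N_ring = 13 + 2·23 = 59
Stage 2: 13(ω_s−ω_c) = −59(ω_r−ω_c),  ω_s=0, ω_c=1
Stage 2: ω_r = 1 − (13/59)(0−1) = 72/59
  ⇒ ω_r²/ω_c² = 72/59
Coupling ω_c² = ω_s¹ ⇒ overall = -53/33 × 72/59 = -1272/649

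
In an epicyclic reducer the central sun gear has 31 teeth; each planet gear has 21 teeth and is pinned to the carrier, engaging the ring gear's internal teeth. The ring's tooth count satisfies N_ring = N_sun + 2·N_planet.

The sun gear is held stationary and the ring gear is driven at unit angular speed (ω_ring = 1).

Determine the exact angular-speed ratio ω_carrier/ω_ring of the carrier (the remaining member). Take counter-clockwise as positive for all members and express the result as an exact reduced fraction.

N_ring = 31 + 2·21 = 73
31(ω_s−ω_c) = −73(ω_r−ω_c),  ω_s=0, ω_r=1
31(0−ω_c) = −73(1−ω_c)  ⇒  104ω_c = 73  ⇒  ω_c = 73/104
ω_c/ω_r = 73/104

73/104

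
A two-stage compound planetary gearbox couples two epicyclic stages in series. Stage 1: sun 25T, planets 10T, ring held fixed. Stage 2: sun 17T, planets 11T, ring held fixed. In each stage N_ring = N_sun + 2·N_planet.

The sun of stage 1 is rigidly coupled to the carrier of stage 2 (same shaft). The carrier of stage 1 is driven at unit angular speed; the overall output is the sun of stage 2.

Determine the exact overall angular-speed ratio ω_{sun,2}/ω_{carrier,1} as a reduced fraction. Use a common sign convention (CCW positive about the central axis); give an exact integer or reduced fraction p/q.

Stage 1: N_ring = 25 + 2·10 = 45
Stage 1: 25(ω_s−ω_c) = −45(ω_r−ω_c),  ω_r=0, ω_c=1
Stage 1: ω_s = 1 − (45/25)(0−1) = 14/5
  ⇒ ω_s¹/ω_c¹ = 14/5
Stage 2: N_ring = 17 + 2·11 = 39
Stage 2: 17(ω_s−ω_c) = −39(ω_r−ω_c),  ω_r=0, ω_c=1
Stage 2: ω_s = 1 − (39/17)(0−1) = 56/17
  ⇒ ω_s²/ω_c² = 56/17
Coupling ω_c² = ω_s¹ ⇒ overall = 14/5 × 56/17 = 784/85

784/85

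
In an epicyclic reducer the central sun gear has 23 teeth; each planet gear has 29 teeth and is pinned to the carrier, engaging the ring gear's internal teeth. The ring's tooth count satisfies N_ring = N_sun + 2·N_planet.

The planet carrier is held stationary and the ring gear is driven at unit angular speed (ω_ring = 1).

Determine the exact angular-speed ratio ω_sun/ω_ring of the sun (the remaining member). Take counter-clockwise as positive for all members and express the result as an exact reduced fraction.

-81/23

N_ring = 23 + 2·29 = 81
23(ω_s−ω_c) = −81(ω_r−ω_c),  ω_c=0, ω_r=1
ω_s = 0 − (81/23)(1−0) = -81/23
ω_s/ω_r = -81/23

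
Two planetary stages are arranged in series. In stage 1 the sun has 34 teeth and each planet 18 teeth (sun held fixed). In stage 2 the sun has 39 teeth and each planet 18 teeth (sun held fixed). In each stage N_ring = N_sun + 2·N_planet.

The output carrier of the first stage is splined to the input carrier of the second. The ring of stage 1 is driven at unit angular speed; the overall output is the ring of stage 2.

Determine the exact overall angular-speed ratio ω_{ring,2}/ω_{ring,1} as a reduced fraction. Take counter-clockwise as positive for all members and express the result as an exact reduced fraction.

Stage 1: N_ring = 34 + 2·18 = 70
Stage 1: 34(ω_s−ω_c) = −70(ω_r−ω_c),  ω_s=0, ω_r=1
Stage 1: 34(0−ω_c) = −70(1−ω_c)  ⇒  104ω_c = 70  ⇒  ω_c = 35/52
  ⇒ ω_c¹/ω_r¹ = 35/52
Stage 2: N_ring = 39 + 2·18 = 75
Stage 2: 39(ω_s−ω_c) = −75(ω_r−ω_c),  ω_s=0, ω_c=1
Stage 2: ω_r = 1 − (39/75)(0−1) = 38/25
  ⇒ ω_r²/ω_c² = 38/25
Coupling ω_c² = ω_c¹ ⇒ overall = 35/52 × 38/25 = 133/130

133/130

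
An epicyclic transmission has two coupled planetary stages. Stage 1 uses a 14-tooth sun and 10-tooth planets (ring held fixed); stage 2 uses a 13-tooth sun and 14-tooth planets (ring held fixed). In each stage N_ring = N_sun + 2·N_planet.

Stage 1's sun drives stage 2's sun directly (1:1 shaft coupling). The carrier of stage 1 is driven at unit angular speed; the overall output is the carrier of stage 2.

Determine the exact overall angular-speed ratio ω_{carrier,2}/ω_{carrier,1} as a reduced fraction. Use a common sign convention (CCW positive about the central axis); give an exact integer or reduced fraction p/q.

Stage 1: N_ring = 14 + 2·10 = 34
Stage 1: 14(ω_s−ω_c) = −34(ω_r−ω_c),  ω_r=0, ω_c=1
Stage 1: ω_s = 1 − (34/14)(0−1) = 24/7
  ⇒ ω_s¹/ω_c¹ = 24/7
Stage 2: N_ring = 13 + 2·14 = 41
Stage 2: 13(ω_s−ω_c) = −41(ω_r−ω_c),  ω_r=0, ω_s=1
Stage 2: 13(1−ω_c) = −41(0−ω_c)  ⇒  54ω_c = 13  ⇒  ω_c = 13/54
  ⇒ ω_c²/ω_s² = 13/54
Coupling ω_s² = ω_s¹ ⇒ overall = 24/7 × 13/54 = 52/63

52/63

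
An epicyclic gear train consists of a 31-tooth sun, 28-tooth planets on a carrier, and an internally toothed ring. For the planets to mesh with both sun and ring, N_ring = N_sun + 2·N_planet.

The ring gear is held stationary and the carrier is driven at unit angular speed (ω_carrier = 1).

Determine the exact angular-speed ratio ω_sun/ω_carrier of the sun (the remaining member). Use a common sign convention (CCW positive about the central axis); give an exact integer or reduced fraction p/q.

N_ring = 31 + 2·28 = 87
31(ω_s−ω_c) = −87(ω_r−ω_c),  ω_r=0, ω_c=1
ω_s = 1 − (87/31)(0−1) = 118/31
ω_s/ω_c = 118/31

118/31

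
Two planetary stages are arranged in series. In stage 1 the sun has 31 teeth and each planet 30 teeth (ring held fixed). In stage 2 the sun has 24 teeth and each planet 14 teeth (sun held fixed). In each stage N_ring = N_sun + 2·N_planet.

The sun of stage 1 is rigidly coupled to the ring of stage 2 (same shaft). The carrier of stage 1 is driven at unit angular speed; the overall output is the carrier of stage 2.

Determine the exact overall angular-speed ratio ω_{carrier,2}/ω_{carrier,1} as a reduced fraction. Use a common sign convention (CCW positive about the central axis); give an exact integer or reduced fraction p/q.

1586/589

Stage 1: N_ring = 31 + 2·30 = 91
Stage 1: 31(ω_s−ω_c) = −91(ω_r−ω_c),  ω_r=0, ω_c=1
Stage 1: ω_s = 1 − (91/31)(0−1) = 122/31
  ⇒ ω_s¹/ω_c¹ = 122/31
Stage 2: N_ring = 24 + 2·14 = 52
Stage 2: 24(ω_s−ω_c) = −52(ω_r−ω_c),  ω_s=0, ω_r=1
Stage 2: 24(0−ω_c) = −52(1−ω_c)  ⇒  76ω_c = 52  ⇒  ω_c = 13/19
  ⇒ ω_c²/ω_r² = 13/19
Coupling ω_r² = ω_s¹ ⇒ overall = 122/31 × 13/19 = 1586/589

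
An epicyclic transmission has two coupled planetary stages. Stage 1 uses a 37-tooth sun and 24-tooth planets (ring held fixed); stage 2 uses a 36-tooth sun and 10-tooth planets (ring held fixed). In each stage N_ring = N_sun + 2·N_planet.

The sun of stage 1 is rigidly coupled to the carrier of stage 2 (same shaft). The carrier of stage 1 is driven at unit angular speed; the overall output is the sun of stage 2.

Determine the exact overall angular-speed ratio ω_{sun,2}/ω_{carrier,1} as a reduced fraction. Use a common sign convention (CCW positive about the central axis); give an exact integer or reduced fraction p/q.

2806/333

Stage 1: N_ring = 37 + 2·24 = 85
Stage 1: 37(ω_s−ω_c) = −85(ω_r−ω_c),  ω_r=0, ω_c=1
Stage 1: ω_s = 1 − (85/37)(0−1) = 122/37
  ⇒ ω_s¹/ω_c¹ = 122/37
Stage 2: N_ring = 36 + 2·10 = 56
Stage 2: 36(ω_s−ω_c) = −56(ω_r−ω_c),  ω_r=0, ω_c=1
Stage 2: ω_s = 1 − (56/36)(0−1) = 23/9
  ⇒ ω_s²/ω_c² = 23/9
Coupling ω_c² = ω_s¹ ⇒ overall = 122/37 × 23/9 = 2806/333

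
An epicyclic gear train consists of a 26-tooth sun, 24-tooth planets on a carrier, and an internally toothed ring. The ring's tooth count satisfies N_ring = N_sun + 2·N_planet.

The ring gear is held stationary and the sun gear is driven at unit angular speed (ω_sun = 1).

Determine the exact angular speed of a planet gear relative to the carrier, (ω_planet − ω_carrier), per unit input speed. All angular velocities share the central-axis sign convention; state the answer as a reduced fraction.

-481/600

N_ring = 26 + 2·24 = 74
26(ω_s−ω_c) = −74(ω_r−ω_c),  ω_r=0, ω_s=1
26(1−ω_c) = −74(0−ω_c)  ⇒  100ω_c = 26  ⇒  ω_c = 13/50
sun–planet: 26·(1−13/50) = −24·(ω_p−ω_c)  ⇒  ω_p−ω_c = −(26/24)·(37/50) = -481/600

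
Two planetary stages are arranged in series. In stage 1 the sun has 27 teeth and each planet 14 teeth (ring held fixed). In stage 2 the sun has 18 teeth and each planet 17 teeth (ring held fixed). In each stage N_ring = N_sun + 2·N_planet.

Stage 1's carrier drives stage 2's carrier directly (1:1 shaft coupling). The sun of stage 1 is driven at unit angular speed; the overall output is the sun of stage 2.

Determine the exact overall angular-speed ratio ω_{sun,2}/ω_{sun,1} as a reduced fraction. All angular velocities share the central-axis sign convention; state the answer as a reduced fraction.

Stage 1: N_ring = 27 + 2·14 = 55
Stage 1: 27(ω_s−ω_c) = −55(ω_r−ω_c),  ω_r=0, ω_s=1
Stage 1: 27(1−ω_c) = −55(0−ω_c)  ⇒  82ω_c = 27  ⇒  ω_c = 27/82
  ⇒ ω_c¹/ω_s¹ = 27/82
Stage 2: N_ring = 18 + 2·17 = 52
Stage 2: 18(ω_s−ω_c) = −52(ω_r−ω_c),  ω_r=0, ω_c=1
Stage 2: ω_s = 1 − (52/18)(0−1) = 35/9
  ⇒ ω_s²/ω_c² = 35/9
Coupling ω_c² = ω_c¹ ⇒ overall = 27/82 × 35/9 = 105/82

105/82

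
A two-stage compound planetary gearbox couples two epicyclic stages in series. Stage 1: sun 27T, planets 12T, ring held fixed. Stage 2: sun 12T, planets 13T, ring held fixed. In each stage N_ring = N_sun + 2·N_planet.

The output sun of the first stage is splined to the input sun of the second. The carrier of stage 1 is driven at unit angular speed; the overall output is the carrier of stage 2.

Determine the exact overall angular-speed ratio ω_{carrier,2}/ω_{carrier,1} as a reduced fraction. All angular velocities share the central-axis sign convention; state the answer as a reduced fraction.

52/75

Stage 1: N_ring = 27 + 2·12 = 51
Stage 1: 27(ω_s−ω_c) = −51(ω_r−ω_c),  ω_r=0, ω_c=1
Stage 1: ω_s = 1 − (51/27)(0−1) = 26/9
  ⇒ ω_s¹/ω_c¹ = 26/9
Stage 2: N_ring = 12 + 2·13 = 38
Stage 2: 12(ω_s−ω_c) = −38(ω_r−ω_c),  ω_r=0, ω_s=1
Stage 2: 12(1−ω_c) = −38(0−ω_c)  ⇒  50ω_c = 12  ⇒  ω_c = 6/25
  ⇒ ω_c²/ω_s² = 6/25
Coupling ω_s² = ω_s¹ ⇒ overall = 26/9 × 6/25 = 52/75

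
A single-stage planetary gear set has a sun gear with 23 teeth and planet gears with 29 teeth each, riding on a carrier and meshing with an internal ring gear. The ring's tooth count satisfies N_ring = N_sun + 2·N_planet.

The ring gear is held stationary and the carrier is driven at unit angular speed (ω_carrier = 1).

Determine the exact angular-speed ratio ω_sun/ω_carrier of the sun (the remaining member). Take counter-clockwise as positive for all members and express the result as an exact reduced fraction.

N_ring = 23 + 2·29 = 81
23(ω_s−ω_c) = −81(ω_r−ω_c),  ω_r=0, ω_c=1
ω_s = 1 − (81/23)(0−1) = 104/23
ω_s/ω_c = 104/23

104/23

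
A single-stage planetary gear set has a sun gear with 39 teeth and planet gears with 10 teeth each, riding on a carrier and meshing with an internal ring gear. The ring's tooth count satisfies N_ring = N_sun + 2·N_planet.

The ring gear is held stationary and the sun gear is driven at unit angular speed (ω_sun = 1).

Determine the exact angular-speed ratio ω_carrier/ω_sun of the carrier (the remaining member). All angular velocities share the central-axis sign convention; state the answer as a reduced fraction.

N_ring = 39 + 2·10 = 59
39(ω_s−ω_c) = −59(ω_r−ω_c),  ω_r=0, ω_s=1
39(1−ω_c) = −59(0−ω_c)  ⇒  98ω_c = 39  ⇒  ω_c = 39/98
ω_c/ω_s = 39/98

39/98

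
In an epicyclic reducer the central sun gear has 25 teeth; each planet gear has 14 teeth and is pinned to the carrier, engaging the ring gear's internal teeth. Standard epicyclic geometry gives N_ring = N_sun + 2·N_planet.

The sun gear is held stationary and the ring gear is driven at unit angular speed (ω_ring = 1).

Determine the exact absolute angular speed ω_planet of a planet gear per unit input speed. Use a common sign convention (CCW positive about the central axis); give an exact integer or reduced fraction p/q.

N_ring = 25 + 2·14 = 53
25(ω_s−ω_c) = −53(ω_r−ω_c),  ω_s=0, ω_r=1
25(0−ω_c) = −53(1−ω_c)  ⇒  78ω_c = 53  ⇒  ω_c = 53/78
sun–planet: 25·(0−53/78) = −14·(ω_p−ω_c)  ⇒  ω_p−ω_c = −(25/14)·(-53/78) = 1325/1092
ω_p = 53/78 + 1325/1092 = 53/28

53/28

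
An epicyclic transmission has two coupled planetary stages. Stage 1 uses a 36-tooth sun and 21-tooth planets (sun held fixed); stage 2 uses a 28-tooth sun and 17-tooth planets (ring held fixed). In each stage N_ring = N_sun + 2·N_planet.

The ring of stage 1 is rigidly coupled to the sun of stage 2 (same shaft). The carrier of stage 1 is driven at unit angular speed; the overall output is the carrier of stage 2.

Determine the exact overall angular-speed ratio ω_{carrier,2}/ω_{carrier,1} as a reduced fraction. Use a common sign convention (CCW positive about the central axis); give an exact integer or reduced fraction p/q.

266/585

Stage 1: N_ring = 36 + 2·21 = 78
Stage 1: 36(ω_s−ω_c) = −78(ω_r−ω_c),  ω_s=0, ω_c=1
Stage 1: ω_r = 1 − (36/78)(0−1) = 19/13
  ⇒ ω_r¹/ω_c¹ = 19/13
Stage 2: N_ring = 28 + 2·17 = 62
Stage 2: 28(ω_s−ω_c) = −62(ω_r−ω_c),  ω_r=0, ω_s=1
Stage 2: 28(1−ω_c) = −62(0−ω_c)  ⇒  90ω_c = 28  ⇒  ω_c = 14/45
  ⇒ ω_c²/ω_s² = 14/45
Coupling ω_s² = ω_r¹ ⇒ overall = 19/13 × 14/45 = 266/585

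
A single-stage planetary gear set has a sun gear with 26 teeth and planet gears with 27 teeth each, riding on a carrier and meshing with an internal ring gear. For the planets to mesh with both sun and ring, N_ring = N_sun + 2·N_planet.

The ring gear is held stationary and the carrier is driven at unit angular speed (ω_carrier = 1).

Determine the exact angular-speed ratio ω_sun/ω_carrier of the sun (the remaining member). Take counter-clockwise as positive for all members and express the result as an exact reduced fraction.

53/13

N_ring = 26 + 2·27 = 80
26(ω_s−ω_c) = −80(ω_r−ω_c),  ω_r=0, ω_c=1
ω_s = 1 − (80/26)(0−1) = 53/13
ω_s/ω_c = 53/13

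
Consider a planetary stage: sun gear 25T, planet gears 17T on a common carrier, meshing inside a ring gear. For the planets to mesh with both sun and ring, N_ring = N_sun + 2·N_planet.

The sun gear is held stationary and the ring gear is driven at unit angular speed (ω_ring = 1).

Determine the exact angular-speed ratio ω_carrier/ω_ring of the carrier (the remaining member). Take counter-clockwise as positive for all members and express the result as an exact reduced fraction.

59/84

N_ring = 25 + 2·17 = 59
25(ω_s−ω_c) = −59(ω_r−ω_c),  ω_s=0, ω_r=1
25(0−ω_c) = −59(1−ω_c)  ⇒  84ω_c = 59  ⇒  ω_c = 59/84
ω_c/ω_r = 59/84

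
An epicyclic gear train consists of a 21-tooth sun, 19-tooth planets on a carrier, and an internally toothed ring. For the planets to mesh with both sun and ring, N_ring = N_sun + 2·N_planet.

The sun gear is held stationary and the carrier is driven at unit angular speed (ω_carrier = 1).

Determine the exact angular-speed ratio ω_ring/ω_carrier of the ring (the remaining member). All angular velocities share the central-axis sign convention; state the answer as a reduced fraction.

N_ring = 21 + 2·19 = 59
21(ω_s−ω_c) = −59(ω_r−ω_c),  ω_s=0, ω_c=1
ω_r = 1 − (21/59)(0−1) = 80/59
ω_r/ω_c = 80/59

80/59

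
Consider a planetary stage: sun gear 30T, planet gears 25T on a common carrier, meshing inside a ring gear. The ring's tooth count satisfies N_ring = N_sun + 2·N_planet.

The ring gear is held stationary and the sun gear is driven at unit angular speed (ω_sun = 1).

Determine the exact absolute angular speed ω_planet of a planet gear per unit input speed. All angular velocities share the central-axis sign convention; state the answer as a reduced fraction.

N_ring = 30 + 2·25 = 80
30(ω_s−ω_c) = −80(ω_r−ω_c),  ω_r=0, ω_s=1
30(1−ω_c) = −80(0−ω_c)  ⇒  110ω_c = 30  ⇒  ω_c = 3/11
sun–planet: 30·(1−3/11) = −25·(ω_p−ω_c)  ⇒  ω_p−ω_c = −(30/25)·(8/11) = -48/55
ω_p = 3/11 − 48/55 = -3/5

-3/5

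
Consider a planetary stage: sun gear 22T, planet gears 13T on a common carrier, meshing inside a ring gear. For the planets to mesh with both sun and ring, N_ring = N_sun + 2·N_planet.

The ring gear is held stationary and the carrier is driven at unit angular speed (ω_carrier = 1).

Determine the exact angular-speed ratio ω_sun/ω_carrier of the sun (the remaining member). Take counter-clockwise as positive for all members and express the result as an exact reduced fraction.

N_ring = 22 + 2·13 = 48
22(ω_s−ω_c) = −48(ω_r−ω_c),  ω_r=0, ω_c=1
ω_s = 1 − (48/22)(0−1) = 35/11
ω_s/ω_c = 35/11

35/11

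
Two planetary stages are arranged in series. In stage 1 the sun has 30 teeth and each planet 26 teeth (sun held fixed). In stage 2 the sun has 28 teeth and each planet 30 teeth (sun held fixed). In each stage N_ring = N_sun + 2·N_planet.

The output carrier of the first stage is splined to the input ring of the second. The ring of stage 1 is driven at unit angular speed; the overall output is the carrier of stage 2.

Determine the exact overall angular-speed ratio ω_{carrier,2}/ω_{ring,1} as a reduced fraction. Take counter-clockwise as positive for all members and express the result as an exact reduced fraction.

Stage 1: N_ring = 30 + 2·26 = 82
Stage 1: 30(ω_s−ω_c) = −82(ω_r−ω_c),  ω_s=0, ω_r=1
Stage 1: 30(0−ω_c) = −82(1−ω_c)  ⇒  112ω_c = 82  ⇒  ω_c = 41/56
  ⇒ ω_c¹/ω_r¹ = 41/56
Stage 2: N_ring = 28 + 2·30 = 88
Stage 2: 28(ω_s−ω_c) = −88(ω_r−ω_c),  ω_s=0, ω_r=1
Stage 2: 28(0−ω_c) = −88(1−ω_c)  ⇒  116ω_c = 88  ⇒  ω_c = 22/29
  ⇒ ω_c²/ω_r² = 22/29
Coupling ω_r² = ω_c¹ ⇒ overall = 41/56 × 22/29 = 451/812

451/812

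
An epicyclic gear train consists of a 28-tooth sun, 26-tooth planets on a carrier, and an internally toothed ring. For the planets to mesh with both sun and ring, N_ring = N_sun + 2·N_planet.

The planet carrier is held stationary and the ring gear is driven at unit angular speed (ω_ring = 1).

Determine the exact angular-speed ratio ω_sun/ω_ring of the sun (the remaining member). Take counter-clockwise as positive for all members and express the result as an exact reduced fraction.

N_ring = 28 + 2·26 = 80
28(ω_s−ω_c) = −80(ω_r−ω_c),  ω_c=0, ω_r=1
ω_s = 0 − (80/28)(1−0) = -20/7
ω_s/ω_r = -20/7

-20/7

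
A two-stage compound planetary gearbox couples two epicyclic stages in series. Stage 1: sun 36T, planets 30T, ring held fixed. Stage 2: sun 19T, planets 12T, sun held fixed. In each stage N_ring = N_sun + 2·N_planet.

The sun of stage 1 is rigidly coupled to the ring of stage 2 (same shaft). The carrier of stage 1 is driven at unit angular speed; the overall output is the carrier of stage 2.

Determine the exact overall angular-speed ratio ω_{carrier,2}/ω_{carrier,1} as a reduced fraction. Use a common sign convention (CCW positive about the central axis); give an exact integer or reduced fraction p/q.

473/186

Stage 1: N_ring = 36 + 2·30 = 96
Stage 1: 36(ω_s−ω_c) = −96(ω_r−ω_c),  ω_r=0, ω_c=1
Stage 1: ω_s = 1 − (96/36)(0−1) = 11/3
  ⇒ ω_s¹/ω_c¹ = 11/3
Stage 2: N_ring = 19 + 2·12 = 43
Stage 2: 19(ω_s−ω_c) = −43(ω_r−ω_c),  ω_s=0, ω_r=1
Stage 2: 19(0−ω_c) = −43(1−ω_c)  ⇒  62ω_c = 43  ⇒  ω_c = 43/62
  ⇒ ω_c²/ω_r² = 43/62
Coupling ω_r² = ω_s¹ ⇒ overall = 11/3 × 43/62 = 473/186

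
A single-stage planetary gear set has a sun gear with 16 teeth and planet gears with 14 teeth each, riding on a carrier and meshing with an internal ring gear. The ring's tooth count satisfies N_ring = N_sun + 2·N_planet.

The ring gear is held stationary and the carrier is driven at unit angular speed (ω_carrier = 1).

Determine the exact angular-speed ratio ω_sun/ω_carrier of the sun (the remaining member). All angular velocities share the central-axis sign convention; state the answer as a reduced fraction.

N_ring = 16 + 2·14 = 44
16(ω_s−ω_c) = −44(ω_r−ω_c),  ω_r=0, ω_c=1
ω_s = 1 − (44/16)(0−1) = 15/4
ω_s/ω_c = 15/4

15/4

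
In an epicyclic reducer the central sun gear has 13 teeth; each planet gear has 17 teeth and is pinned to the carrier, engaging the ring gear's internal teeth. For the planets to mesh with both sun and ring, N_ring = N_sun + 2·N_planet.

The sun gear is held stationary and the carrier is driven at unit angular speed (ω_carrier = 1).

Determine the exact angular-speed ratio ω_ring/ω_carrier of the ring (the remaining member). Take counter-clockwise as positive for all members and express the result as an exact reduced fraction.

N_ring = 13 + 2·17 = 47
13(ω_s−ω_c) = −47(ω_r−ω_c),  ω_s=0, ω_c=1
ω_r = 1 − (13/47)(0−1) = 60/47
ω_r/ω_c = 60/47

60/47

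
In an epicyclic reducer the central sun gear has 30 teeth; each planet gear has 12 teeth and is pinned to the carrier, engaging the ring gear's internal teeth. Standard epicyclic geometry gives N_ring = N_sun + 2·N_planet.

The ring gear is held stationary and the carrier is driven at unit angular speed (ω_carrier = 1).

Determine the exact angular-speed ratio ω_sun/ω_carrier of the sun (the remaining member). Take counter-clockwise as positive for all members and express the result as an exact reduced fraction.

14/5

N_ring = 30 + 2·12 = 54
30(ω_s−ω_c) = −54(ω_r−ω_c),  ω_r=0, ω_c=1
ω_s = 1 − (54/30)(0−1) = 14/5
ω_s/ω_c = 14/5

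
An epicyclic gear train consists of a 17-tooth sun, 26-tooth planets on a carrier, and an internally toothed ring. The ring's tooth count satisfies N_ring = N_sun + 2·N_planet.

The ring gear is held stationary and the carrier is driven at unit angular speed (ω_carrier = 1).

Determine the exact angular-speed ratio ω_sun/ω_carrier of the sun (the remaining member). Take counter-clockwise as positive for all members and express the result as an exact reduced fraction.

86/17

N_ring = 17 + 2·26 = 69
17(ω_s−ω_c) = −69(ω_r−ω_c),  ω_r=0, ω_c=1
ω_s = 1 − (69/17)(0−1) = 86/17
ω_s/ω_c = 86/17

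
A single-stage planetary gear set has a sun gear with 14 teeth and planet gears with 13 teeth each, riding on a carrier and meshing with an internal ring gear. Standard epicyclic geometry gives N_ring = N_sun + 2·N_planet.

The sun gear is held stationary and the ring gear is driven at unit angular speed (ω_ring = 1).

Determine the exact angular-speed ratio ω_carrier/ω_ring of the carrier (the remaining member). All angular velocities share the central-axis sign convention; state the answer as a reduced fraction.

20/27

N_ring = 14 + 2·13 = 40
14(ω_s−ω_c) = −40(ω_r−ω_c),  ω_s=0, ω_r=1
14(0−ω_c) = −40(1−ω_c)  ⇒  54ω_c = 40  ⇒  ω_c = 20/27
ω_c/ω_r = 20/27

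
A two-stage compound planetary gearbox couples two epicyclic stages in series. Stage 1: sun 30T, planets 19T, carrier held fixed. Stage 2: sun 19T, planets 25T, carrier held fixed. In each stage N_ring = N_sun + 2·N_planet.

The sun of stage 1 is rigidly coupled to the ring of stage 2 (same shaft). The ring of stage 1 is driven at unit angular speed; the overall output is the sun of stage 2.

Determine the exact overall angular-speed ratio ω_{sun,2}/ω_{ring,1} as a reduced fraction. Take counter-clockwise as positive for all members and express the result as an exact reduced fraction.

Stage 1: N_ring = 30 + 2·19 = 68
Stage 1: 30(ω_s−ω_c) = −68(ω_r−ω_c),  ω_c=0, ω_r=1
Stage 1: ω_s = 0 − (68/30)(1−0) = -34/15
  ⇒ ω_s¹/ω_r¹ = -34/15
Stage 2: N_ring = 19 + 2·25 = 69
Stage 2: 19(ω_s−ω_c) = −69(ω_r−ω_c),  ω_c=0, ω_r=1
Stage 2: ω_s = 0 − (69/19)(1−0) = -69/19
  ⇒ ω_s²/ω_r² = -69/19
Coupling ω_r² = ω_s¹ ⇒ overall = -34/15 × -69/19 = 782/95

782/95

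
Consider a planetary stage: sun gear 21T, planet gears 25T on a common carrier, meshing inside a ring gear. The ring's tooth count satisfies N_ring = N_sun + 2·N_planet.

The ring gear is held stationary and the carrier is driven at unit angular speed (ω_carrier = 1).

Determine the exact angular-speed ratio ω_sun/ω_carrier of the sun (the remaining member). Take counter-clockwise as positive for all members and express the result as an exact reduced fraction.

92/21

N_ring = 21 + 2·25 = 71
21(ω_s−ω_c) = −71(ω_r−ω_c),  ω_r=0, ω_c=1
ω_s = 1 − (71/21)(0−1) = 92/21
ω_s/ω_c = 92/21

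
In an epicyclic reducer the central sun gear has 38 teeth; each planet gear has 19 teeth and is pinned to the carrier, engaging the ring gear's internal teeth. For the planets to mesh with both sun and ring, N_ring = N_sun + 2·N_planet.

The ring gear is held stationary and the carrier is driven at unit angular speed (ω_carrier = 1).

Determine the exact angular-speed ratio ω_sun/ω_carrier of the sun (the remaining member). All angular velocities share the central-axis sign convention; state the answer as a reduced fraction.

3

N_ring = 38 + 2·19 = 76
38(ω_s−ω_c) = −76(ω_r−ω_c),  ω_r=0, ω_c=1
ω_s = 1 − (76/38)(0−1) = 3
ω_s/ω_c = 3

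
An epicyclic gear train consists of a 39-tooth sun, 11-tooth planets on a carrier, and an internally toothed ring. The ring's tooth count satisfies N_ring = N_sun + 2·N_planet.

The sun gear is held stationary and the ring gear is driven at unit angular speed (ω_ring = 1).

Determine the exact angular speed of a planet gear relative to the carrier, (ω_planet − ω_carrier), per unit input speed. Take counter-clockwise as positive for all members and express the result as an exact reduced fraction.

N_ring = 39 + 2·11 = 61
39(ω_s−ω_c) = −61(ω_r−ω_c),  ω_s=0, ω_r=1
39(0−ω_c) = −61(1−ω_c)  ⇒  100ω_c = 61  ⇒  ω_c = 61/100
sun–planet: 39·(0−61/100) = −11·(ω_p−ω_c)  ⇒  ω_p−ω_c = −(39/11)·(-61/100) = 2379/1100

2379/1100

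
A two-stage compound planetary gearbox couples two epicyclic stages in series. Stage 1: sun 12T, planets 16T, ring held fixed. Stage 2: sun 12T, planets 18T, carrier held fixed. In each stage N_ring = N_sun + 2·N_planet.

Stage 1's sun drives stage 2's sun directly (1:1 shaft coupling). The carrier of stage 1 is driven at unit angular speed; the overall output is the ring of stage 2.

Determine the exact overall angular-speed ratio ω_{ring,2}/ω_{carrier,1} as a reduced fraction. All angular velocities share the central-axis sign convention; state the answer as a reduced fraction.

Stage 1: N_ring = 12 + 2·16 = 44
Stage 1: 12(ω_s−ω_c) = −44(ω_r−ω_c),  ω_r=0, ω_c=1
Stage 1: ω_s = 1 − (44/12)(0−1) = 14/3
  ⇒ ω_s¹/ω_c¹ = 14/3
Stage 2: N_ring = 12 + 2·18 = 48
Stage 2: 12(ω_s−ω_c) = −48(ω_r−ω_c),  ω_c=0, ω_s=1
Stage 2: ω_r = 0 − (12/48)(1−0) = -1/4
  ⇒ ω_r²/ω_s² = -1/4
Coupling ω_s² = ω_s¹ ⇒ overall = 14/3 × -1/4 = -7/6

-7/6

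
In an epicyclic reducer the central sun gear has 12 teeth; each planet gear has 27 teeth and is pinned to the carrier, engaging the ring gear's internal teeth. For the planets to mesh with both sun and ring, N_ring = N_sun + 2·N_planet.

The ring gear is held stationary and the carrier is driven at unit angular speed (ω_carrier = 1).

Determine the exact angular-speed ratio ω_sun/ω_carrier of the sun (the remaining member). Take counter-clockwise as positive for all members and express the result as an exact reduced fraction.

N_ring = 12 + 2·27 = 66
12(ω_s−ω_c) = −66(ω_r−ω_c),  ω_r=0, ω_c=1
ω_s = 1 − (66/12)(0−1) = 13/2
ω_s/ω_c = 13/2

13/2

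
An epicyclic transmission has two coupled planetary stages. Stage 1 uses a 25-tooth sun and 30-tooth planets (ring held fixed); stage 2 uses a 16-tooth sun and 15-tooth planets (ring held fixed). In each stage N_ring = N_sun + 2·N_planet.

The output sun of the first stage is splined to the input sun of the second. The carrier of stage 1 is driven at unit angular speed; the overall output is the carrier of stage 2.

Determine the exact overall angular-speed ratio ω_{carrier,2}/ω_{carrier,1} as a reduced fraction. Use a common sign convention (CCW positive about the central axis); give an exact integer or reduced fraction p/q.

176/155

Stage 1: N_ring = 25 + 2·30 = 85
Stage 1: 25(ω_s−ω_c) = −85(ω_r−ω_c),  ω_r=0, ω_c=1
Stage 1: ω_s = 1 − (85/25)(0−1) = 22/5
  ⇒ ω_s¹/ω_c¹ = 22/5
Stage 2: N_ring = 16 + 2·15 = 46
Stage 2: 16(ω_s−ω_c) = −46(ω_r−ω_c),  ω_r=0, ω_s=1
Stage 2: 16(1−ω_c) = −46(0−ω_c)  ⇒  62ω_c = 16  ⇒  ω_c = 8/31
  ⇒ ω_c²/ω_s² = 8/31
Coupling ω_s² = ω_s¹ ⇒ overall = 22/5 × 8/31 = 176/155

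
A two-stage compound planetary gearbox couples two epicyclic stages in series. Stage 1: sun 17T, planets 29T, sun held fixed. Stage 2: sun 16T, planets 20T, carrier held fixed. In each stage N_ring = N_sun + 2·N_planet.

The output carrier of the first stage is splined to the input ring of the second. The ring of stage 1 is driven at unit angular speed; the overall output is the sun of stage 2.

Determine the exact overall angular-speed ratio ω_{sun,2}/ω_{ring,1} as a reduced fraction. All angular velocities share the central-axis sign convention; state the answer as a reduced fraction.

Stage 1: N_ring = 17 + 2·29 = 75
Stage 1: 17(ω_s−ω_c) = −75(ω_r−ω_c),  ω_s=0, ω_r=1
Stage 1: 17(0−ω_c) = −75(1−ω_c)  ⇒  92ω_c = 75  ⇒  ω_c = 75/92
  ⇒ ω_c¹/ω_r¹ = 75/92
Stage 2: N_ring = 16 + 2·20 = 56
Stage 2: 16(ω_s−ω_c) = −56(ω_r−ω_c),  ω_c=0, ω_r=1
Stage 2: ω_s = 0 − (56/16)(1−0) = -7/2
  ⇒ ω_s²/ω_r² = -7/2
Coupling ω_r² = ω_c¹ ⇒ overall = 75/92 × -7/2 = -525/184

-525/184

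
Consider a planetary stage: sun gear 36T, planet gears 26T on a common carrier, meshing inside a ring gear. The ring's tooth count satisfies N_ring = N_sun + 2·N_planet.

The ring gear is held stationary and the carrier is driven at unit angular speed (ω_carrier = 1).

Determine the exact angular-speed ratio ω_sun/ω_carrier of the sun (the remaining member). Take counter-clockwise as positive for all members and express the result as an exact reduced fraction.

31/9

N_ring = 36 + 2·26 = 88
36(ω_s−ω_c) = −88(ω_r−ω_c),  ω_r=0, ω_c=1
ω_s = 1 − (88/36)(0−1) = 31/9
ω_s/ω_c = 31/9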